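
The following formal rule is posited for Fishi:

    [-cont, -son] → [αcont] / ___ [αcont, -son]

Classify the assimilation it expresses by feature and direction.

The shared variable α links the value of [cont] on the target to that of the neighbouring obstruent. [cont] distinguishes stops from fricatives — a manner-of-articulation feature — so this is manner assimilation.
Since the environment is written after the underscore, the trigger follows the target; the direction is regressive.

regressive manner assimilation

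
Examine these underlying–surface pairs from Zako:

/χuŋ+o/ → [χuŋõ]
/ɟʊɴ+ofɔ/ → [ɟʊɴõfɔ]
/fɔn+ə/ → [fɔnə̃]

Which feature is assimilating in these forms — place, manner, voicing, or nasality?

The vowel /o/ surfaces as nasalised [õ] next to the preceding nasal /ŋ/ — it has acquired the [+nasal] feature of its neighbour.
The other forms show the same pattern: /o/ → [õ] after /ɴ/; /ə/ → [ə̃] after /n/ — each time a vowel is nasalised next to a preceding nasal.

nasality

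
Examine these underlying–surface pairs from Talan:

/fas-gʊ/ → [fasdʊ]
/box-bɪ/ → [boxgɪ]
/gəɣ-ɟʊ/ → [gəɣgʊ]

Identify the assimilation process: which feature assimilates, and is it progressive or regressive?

Comparing underlying and surface forms, /g/ → [d] is the alternation; the neighbouring /s/ is constant.
/g/ is velar while /s/ is alveolar; the output [d] is alveolar, matching the trigger — so the feature that spreads is place.
Manner and voice are unchanged, so the assimilation is partial, not total.
The same holds elsewhere in the data: /b/ → [g] after /x/ (bilabial → velar, matching velar); /ɟ/ → [g] after /ɣ/ (palatal → velar, matching velar) — only place changes, and always toward the preceding segment.
Since the segment that changes follows the conditioning segment, the assimilation is progressive.

progressive place assimilation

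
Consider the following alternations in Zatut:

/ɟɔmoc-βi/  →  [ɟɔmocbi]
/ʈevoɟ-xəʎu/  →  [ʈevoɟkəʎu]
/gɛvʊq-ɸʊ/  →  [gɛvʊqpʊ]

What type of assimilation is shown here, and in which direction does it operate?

The segment that alternates is /β/, which surfaces as [b] when adjacent to /c/.
/β/ is a fricative while /c/ is a stop; the output [b] is a stop, matching the trigger — so the feature that spreads is manner.
Place and voice are unchanged, so the assimilation is partial, not total.
The other alternating forms pattern the same way: /x/ → [k] after /ɟ/ (fricative → stop, matching a stop); /ɸ/ → [p] after /q/ (fricative → stop, matching a stop) — only manner changes, and always toward the preceding segment.
Since the segment that changes follows the conditioning segment, the assimilation is progressive.

progressive manner assimilation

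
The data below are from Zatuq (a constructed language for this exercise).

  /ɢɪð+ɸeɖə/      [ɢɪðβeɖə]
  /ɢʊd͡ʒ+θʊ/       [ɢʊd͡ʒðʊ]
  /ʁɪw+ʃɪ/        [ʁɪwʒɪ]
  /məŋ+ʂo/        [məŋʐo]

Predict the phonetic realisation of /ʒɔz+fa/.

[ʒɔzva]

The data show progressive voicing assimilation: /ɸ/ → [β] after /ð/; /θ/ → [ð] after /d͡ʒ/; /ʃ/ → [ʒ] after /w/; /ʂ/ → [ʐ] after /ŋ/. In each pair only voicing changes, matching the preceding consonant, while place and manner stay constant.
/f/ is a voiceless labiodental fricative. The preceding trigger /z/ is voiced, so /f/ must become voiced as well.
A voiced labiodental fricative is [v], so the surface segment is [v].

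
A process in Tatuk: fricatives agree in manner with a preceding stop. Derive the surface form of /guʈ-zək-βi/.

/z/ is a voiced alveolar fricative. The preceding trigger /ʈ/ is a stop, so /z/ must become a stop as well.
A voiced alveolar stop is [d], so the surface segment is [d].
At the second juncture, /β/ likewise becomes [b] adjacent to /k/.

[guʈdəkbi]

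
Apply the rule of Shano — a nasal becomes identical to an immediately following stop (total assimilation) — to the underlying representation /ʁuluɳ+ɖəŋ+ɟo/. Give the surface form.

/ɳ/ is the segment targeted by the rule; it sits immediately before /ɖ/, so it assimilates completely and surfaces as [ɖ].
At the second juncture, /ŋ/ likewise becomes [ɟ] adjacent to /ɟ/.

[ʁuluɖɖəɟɟo]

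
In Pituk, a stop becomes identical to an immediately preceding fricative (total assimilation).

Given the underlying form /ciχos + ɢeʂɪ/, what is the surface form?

[ciχosseʂɪ]

/ɢ/ is the segment targeted by the rule; it sits immediately after /s/, so it assimilates completely and surfaces as [s].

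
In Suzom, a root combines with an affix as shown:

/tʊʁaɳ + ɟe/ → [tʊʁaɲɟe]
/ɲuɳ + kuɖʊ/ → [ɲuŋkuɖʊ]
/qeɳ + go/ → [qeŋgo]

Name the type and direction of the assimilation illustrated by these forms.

regressive place assimilation

Comparing underlying and surface forms, /ɳ/ → [ɲ] is the alternation; the neighbouring /ɟ/ is constant.
The change retroflex → palatal matches the place of the following /ɟ/, identifying this as place assimilation.
Manner and voice are unchanged, so the assimilation is partial, not total.
Checking the remaining alternations: /ɳ/ → [ŋ] before /k/ (retroflex → velar, matching velar); /ɳ/ → [ŋ] before /g/ (retroflex → velar, matching velar) — only place changes, and always toward the following segment.
Since the segment that changes precedes the conditioning segment, the assimilation is regressive.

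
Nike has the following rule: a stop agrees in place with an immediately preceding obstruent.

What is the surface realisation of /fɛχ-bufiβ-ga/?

/b/ is a voiced bilabial stop. The preceding trigger /χ/ is uvular, so /b/ must become uvular as well.
The voiced uvular stop is [ɢ], so /b/ → [ɢ].
The same rule applies at the second boundary: /g/ → [b] next to /β/.

[fɛχɢufiβba]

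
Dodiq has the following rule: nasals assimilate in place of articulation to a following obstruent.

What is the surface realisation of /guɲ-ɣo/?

The rule targets /ɲ/ (voiced palatal nasal), which sits before the trigger /ɣ/ (velar).
A voiced velar nasal is [ŋ], so the surface segment is [ŋ].

[guŋɣo]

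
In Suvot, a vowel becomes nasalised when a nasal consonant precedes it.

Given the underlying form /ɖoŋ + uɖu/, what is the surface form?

[ɖoŋũɖu]

/u/ sits next to the nasal /ŋ/ and is therefore nasalised to [ũ].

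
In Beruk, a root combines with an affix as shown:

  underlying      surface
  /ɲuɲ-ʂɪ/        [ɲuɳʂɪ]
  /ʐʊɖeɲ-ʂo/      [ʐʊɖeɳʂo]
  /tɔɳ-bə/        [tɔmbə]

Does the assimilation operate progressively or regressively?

regressive

Comparing underlying and surface forms, /ɲ/ → [ɳ] is the alternation; the neighbouring /ʂ/ is constant.
The change palatal → retroflex matches the place of the following /ʂ/, identifying this as place assimilation.
Checking the remaining alternation: /ɳ/ → [m] before /b/ (retroflex → bilabial, matching bilabial) — only place changes, and always toward the following segment.
The trigger is the following segment, so the direction is regressive (anticipatory).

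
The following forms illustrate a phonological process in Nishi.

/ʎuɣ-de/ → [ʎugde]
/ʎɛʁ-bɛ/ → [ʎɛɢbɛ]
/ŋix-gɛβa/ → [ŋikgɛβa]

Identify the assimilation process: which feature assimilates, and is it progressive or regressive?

regressive manner assimilation

Underlying /ɣ/ is realised as [g] next to /d/; /d/ itself does not change.
The change fricative → stop matches the manner of the following /d/, identifying this as manner assimilation.
Place and voice are unchanged, so the assimilation is partial, not total.
The other alternating forms pattern the same way: /ʁ/ → [ɢ] before /b/ (fricative → stop, matching a stop); /x/ → [k] before /g/ (fricative → stop, matching a stop) — only manner changes, and always toward the following segment.
Since the segment that changes precedes the conditioning segment, the assimilation is regressive.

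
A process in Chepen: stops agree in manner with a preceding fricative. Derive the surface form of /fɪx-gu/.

[fɪxɣu]

The rule targets /g/ (voiced velar stop), which sits after the trigger /x/ (fricative).
A voiced velar fricative is [ɣ], so the surface segment is [ɣ].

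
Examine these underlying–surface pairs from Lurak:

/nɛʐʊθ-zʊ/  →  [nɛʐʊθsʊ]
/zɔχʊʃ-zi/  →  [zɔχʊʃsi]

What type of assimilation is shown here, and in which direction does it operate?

Comparing underlying and surface forms, /z/ → [s] is the alternation; the neighbouring /θ/ is constant.
/z/ is voiced while /θ/ is voiceless; the output [s] is voiceless, matching the trigger — so the feature that spreads is voicing.
Place and manner are unchanged, so the assimilation is partial, not total.
The other alternating form patterns the same way: /z/ → [s] after /ʃ/ (voiced → voiceless, matching voiceless) — only voicing changes, and always toward the preceding segment.
Since the segment that changes follows the conditioning segment, the assimilation is progressive.

progressive voicing assimilation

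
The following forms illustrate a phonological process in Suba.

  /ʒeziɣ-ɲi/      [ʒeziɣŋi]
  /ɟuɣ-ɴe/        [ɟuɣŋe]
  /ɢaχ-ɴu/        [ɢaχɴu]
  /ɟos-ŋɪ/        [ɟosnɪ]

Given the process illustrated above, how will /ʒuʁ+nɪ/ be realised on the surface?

[ʒuʁɴɪ]

The data show progressive place assimilation: /ɲ/ → [ŋ] after /ɣ/; /ɴ/ → [ŋ] after /ɣ/; /ŋ/ → [n] after /s/. In each pair only place changes, matching the preceding consonant, while manner and voice stay constant.
No alternation appears in [ɢaχɴu]: there the adjacent consonants already agree in place (/ɴ/ and /χ/ are both uvular), so this form is consistent with the same rule.
The rule targets /n/ (voiced alveolar nasal), which sits after the trigger /ʁ/ (uvular).
Changing only its place to uvular gives [ɴ] — the voiced uvular nasal.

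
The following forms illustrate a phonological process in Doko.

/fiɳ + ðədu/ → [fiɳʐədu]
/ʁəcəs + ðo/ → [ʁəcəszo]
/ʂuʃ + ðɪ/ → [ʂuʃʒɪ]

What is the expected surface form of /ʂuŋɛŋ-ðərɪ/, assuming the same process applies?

[ʂuŋɛŋɣərɪ]

The data show progressive place assimilation: /ð/ → [ʐ] after /ɳ/; /ð/ → [z] after /s/; /ð/ → [ʒ] after /ʃ/. In each pair only place changes, matching the preceding consonant, while manner and voice stay constant.
/ð/ is a voiced dental fricative. The preceding trigger /ŋ/ is velar, so /ð/ must become velar as well.
Changing only its place to velar gives [ɣ] — the voiced velar fricative.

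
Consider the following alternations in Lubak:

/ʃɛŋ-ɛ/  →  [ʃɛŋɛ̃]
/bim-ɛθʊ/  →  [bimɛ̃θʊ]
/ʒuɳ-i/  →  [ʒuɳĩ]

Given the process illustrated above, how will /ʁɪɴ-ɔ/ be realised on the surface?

[ʁɪɴɔ̃]

The data show progressive nasality assimilation (vowel nasalisation): /ɛ/ → [ɛ̃] after /ŋ/; /ɛ/ → [ɛ̃] after /m/; /i/ → [ĩ] after /ɳ/ — a vowel is nasalised by an immediately preceding nasal consonant.
The vowel /ɔ/ is adjacent to the preceding nasal /ɴ/, so it acquires [+nasal] and surfaces as [ɔ̃].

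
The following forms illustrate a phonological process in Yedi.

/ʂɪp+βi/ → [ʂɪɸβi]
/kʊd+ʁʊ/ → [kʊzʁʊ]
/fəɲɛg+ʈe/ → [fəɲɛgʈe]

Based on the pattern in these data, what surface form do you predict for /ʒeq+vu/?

[ʒeχvu]

The data show regressive manner assimilation: /p/ → [ɸ] before /β/; /d/ → [z] before /ʁ/. In each pair only manner changes, matching the following consonant, while place and voice stay constant.
No alternation appears in [fəɲɛgʈe]: there the adjacent consonants already agree in manner (/g/ and /ʈ/ are both stops), so this form is consistent with the same rule.
/q/ is a voiceless uvular stop. The following trigger /v/ is a fricative, so /q/ must become a fricative as well.
A voiceless uvular fricative is [χ], so the surface segment is [χ].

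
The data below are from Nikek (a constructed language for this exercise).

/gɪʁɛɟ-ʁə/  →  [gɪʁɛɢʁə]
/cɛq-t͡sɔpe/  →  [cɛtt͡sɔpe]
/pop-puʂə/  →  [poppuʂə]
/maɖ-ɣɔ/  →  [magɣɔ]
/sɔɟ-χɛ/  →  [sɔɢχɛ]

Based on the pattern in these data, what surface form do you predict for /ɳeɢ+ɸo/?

The data show regressive place assimilation: /ɟ/ → [ɢ] before /ʁ/; /q/ → [t] before /t͡s/; /ɖ/ → [g] before /ɣ/; /ɟ/ → [ɢ] before /χ/. In each pair only place changes, matching the following consonant, while manner and voice stay constant.
Nothing changes in [poppuʂə]: there the adjacent consonants already agree in place (/p/ and /p/ are both bilabial), so this form is consistent with the same rule.
/ɢ/ is a voiced uvular stop. The following trigger /ɸ/ is bilabial, so /ɢ/ must become bilabial as well.
Changing only its place to bilabial gives [b] — the voiced bilabial stop.

[ɳebɸo]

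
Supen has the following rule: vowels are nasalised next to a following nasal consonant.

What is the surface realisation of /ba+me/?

[bãme]

The vowel /a/ is adjacent to the following nasal /m/, so it acquires [+nasal] and surfaces as [ã].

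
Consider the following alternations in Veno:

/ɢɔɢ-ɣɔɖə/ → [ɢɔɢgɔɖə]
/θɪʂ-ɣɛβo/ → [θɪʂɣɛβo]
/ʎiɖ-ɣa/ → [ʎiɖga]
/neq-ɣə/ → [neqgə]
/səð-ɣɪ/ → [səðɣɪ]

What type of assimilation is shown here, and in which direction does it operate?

The segment that alternates is /ɣ/, which surfaces as [g] when adjacent to /ɢ/.
The change fricative → stop matches the manner of the preceding /ɢ/, identifying this as manner assimilation.
Place and voice are unchanged, so the assimilation is partial, not total.
Checking the remaining alternations: /ɣ/ → [g] after /ɖ/ (fricative → stop, matching a stop); /ɣ/ → [g] after /q/ (fricative → stop, matching a stop) — only manner changes, and always toward the preceding segment.
No alternation appears in [θɪʂɣɛβo], [səðɣɪ]: there the adjacent consonants already agree in manner (/ɣ/ and /ʂ/ are both fricatives; /ɣ/ and /ð/ are both fricatives), so these forms are consistent with the same rule.
Since the segment that changes follows the conditioning segment, the assimilation is progressive.

progressive manner assimilation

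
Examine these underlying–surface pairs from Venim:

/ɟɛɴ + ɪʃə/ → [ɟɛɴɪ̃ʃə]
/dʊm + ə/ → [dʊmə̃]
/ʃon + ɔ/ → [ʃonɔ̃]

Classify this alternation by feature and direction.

The vowel /ɪ/ surfaces as nasalised [ɪ̃] next to the preceding nasal /ɴ/ — it has acquired the [+nasal] feature of its neighbour.
Likewise in the remaining data: /ə/ → [ə̃] after /m/; /ɔ/ → [ɔ̃] after /n/ — each time a vowel is nasalised next to a preceding nasal.
Because the conditioning nasal is to the left of the vowel that changes, the process is progressive (perseverative).

progressive nasality assimilation (vowel nasalisation)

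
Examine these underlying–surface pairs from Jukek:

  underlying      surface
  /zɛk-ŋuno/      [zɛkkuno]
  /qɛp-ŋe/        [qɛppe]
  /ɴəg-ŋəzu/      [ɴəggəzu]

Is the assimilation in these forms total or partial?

Comparing underlying and surface forms, /ŋ/ → [k] is the alternation; the neighbouring /k/ is constant.
The output [k] is identical to the trigger /k/ — every feature (place, manner, voicing) has been copied — so this is total assimilation.
The other forms behave the same way: /ŋ/ → [p] after /p/; /ŋ/ → [g] after /g/ — in each case the output is a copy of the preceding consonant.

total assimilation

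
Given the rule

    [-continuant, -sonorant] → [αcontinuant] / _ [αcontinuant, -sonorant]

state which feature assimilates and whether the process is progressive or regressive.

regressive manner assimilation

The shared variable α links the value of [continuant] on the target to that of the neighbouring obstruent. [continuant] distinguishes stops from fricatives — a manner-of-articulation feature — so this is manner assimilation.
Since the environment is written after the underscore, the trigger follows the target; the direction is regressive.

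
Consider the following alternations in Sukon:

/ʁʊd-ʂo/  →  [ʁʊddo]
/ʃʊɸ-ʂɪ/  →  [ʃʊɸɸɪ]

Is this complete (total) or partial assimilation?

total assimilation

Comparing underlying and surface forms, /ʂ/ → [d] is the alternation; the neighbouring /d/ is constant.
The output [d] is identical to the trigger /d/ — every feature (place, manner, voicing) has been copied — so this is total assimilation.
The remaining alternation confirms this: /ʂ/ → [ɸ] after /ɸ/ — in each case the output is a copy of the preceding consonant.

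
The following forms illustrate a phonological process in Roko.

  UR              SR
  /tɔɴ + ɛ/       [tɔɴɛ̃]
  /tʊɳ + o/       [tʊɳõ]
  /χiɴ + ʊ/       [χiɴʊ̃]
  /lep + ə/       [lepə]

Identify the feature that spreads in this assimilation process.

nasality

The vowel /ɛ/ surfaces as nasalised [ɛ̃] next to the preceding nasal /ɴ/ — it has acquired the [+nasal] feature of its neighbour.
Likewise in the remaining data: /o/ → [õ] after /ɳ/; /ʊ/ → [ʊ̃] after /ɴ/ — each time a vowel is nasalised next to a preceding nasal.
No change occurs in [lepə] because the vowel at the boundary is adjacent to an oral consonant, not a nasal (/ə/ next to /p/).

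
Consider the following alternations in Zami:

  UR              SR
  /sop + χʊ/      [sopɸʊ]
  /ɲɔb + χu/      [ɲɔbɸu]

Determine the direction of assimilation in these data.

progressive

Comparing underlying and surface forms, /χ/ → [ɸ] is the alternation; the neighbouring /p/ is constant.
The change uvular → bilabial matches the place of the preceding /p/, identifying this as place assimilation.
The same holds elsewhere in the data: /χ/ → [ɸ] after /b/ (uvular → bilabial, matching bilabial) — only place changes, and always toward the preceding segment.
Since the segment that changes follows the conditioning segment, the assimilation is progressive.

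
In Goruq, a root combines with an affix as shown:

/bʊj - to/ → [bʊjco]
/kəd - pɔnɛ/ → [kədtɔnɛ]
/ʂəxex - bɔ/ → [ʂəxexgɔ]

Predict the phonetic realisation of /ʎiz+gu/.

[ʎizdu]

The data show progressive place assimilation: /t/ → [c] after /j/; /p/ → [t] after /d/; /b/ → [g] after /x/. In each pair only place changes, matching the preceding consonant, while manner and voice stay constant.
The rule targets /g/ (voiced velar stop), which sits after the trigger /z/ (alveolar).
Changing only its place to alveolar gives [d] — the voiced alveolar stop.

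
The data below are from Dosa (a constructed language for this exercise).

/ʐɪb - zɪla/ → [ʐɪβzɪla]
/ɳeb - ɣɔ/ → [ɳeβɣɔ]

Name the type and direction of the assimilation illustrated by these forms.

Underlying /b/ is realised as [β] next to /z/; /z/ itself does not change.
The change stop → fricative matches the manner of the following /z/, identifying this as manner assimilation.
Place and voice are unchanged, so the assimilation is partial, not total.
The other alternating form patterns the same way: /b/ → [β] before /ɣ/ (stop → fricative, matching a fricative) — only manner changes, and always toward the following segment.
The trigger is the following segment, so the direction is regressive (anticipatory).

regressive manner assimilation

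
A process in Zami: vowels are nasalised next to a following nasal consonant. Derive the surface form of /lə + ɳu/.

[lə̃ɳu]

/ə/ sits next to the nasal /ɳ/ and is therefore nasalised to [ə̃].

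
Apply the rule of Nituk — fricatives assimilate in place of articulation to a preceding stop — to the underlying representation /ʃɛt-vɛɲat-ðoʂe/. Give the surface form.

The rule targets /v/ (voiced labiodental fricative), which sits after the trigger /t/ (alveolar).
A voiced alveolar fricative is [z], so the surface segment is [z].
The same rule applies at the second boundary: /ð/ → [z] next to /t/.

[ʃɛtzɛɲatzoʂe]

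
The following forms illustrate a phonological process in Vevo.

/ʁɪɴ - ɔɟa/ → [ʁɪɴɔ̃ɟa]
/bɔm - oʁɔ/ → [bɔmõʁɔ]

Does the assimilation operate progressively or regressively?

progressive

The vowel /ɔ/ surfaces as nasalised [ɔ̃] next to the preceding nasal /ɴ/ — it has acquired the [+nasal] feature of its neighbour.
Likewise in the remaining data: /o/ → [õ] after /m/ — each time a vowel is nasalised next to a preceding nasal.
Because the conditioning nasal is to the left of the vowel that changes, the process is progressive (perseverative).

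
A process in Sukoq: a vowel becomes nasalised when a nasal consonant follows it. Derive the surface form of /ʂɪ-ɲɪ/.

The vowel /ɪ/ is adjacent to the following nasal /ɲ/, so it acquires [+nasal] and surfaces as [ɪ̃].

[ʂɪ̃ɲɪ]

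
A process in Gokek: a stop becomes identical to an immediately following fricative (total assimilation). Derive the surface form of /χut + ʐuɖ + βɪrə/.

/t/ is the segment targeted by the rule; it sits immediately before /ʐ/, so it assimilates completely and surfaces as [ʐ].
The same rule applies at the second boundary: /ɖ/ → [β] next to /β/.

[χuʐʐuββɪrə]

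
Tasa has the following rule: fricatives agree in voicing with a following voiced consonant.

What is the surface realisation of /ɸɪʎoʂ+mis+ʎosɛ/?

The rule targets /ʂ/ (voiceless retroflex fricative), which sits before the trigger /m/ (voiced).
The voiced retroflex fricative is [ʐ], so /ʂ/ → [ʐ].
At the second juncture, /s/ likewise becomes [z] adjacent to /ʎ/.

[ɸɪʎoʐmizʎosɛ]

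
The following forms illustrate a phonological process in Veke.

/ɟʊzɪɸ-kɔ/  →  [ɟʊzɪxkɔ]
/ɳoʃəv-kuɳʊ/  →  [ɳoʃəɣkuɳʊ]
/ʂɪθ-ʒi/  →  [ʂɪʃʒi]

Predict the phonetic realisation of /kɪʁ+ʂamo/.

[kɪʐʂamo]

The data show regressive place assimilation: /ɸ/ → [x] before /k/; /v/ → [ɣ] before /k/; /θ/ → [ʃ] before /ʒ/. In each pair only place changes, matching the following consonant, while manner and voice stay constant.
/ʁ/ is a voiced uvular fricative. The following trigger /ʂ/ is retroflex, so /ʁ/ must become retroflex as well.
A voiced retroflex fricative is [ʐ], so the surface segment is [ʐ].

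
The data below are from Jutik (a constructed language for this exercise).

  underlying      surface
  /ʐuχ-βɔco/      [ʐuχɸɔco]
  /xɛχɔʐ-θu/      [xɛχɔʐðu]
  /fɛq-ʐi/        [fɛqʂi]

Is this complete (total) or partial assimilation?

partial assimilation

Underlying /β/ is realised as [ɸ] next to /χ/; /χ/ itself does not change.
/β/ is voiced while /χ/ is voiceless; the output [ɸ] is voiceless, matching the trigger — so the feature that spreads is voicing.
Place and manner are unchanged, so the assimilation is partial, not total.
Checking the remaining alternations: /θ/ → [ð] after /ʐ/ (voiceless → voiced, matching voiced); /ʐ/ → [ʂ] after /q/ (voiced → voiceless, matching voiceless) — only voicing changes, and always toward the preceding segment.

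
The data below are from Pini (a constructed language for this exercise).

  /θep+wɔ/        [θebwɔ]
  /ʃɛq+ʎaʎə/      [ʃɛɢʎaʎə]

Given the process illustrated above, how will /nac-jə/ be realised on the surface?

[naɟjə]

The data show regressive voicing assimilation: /p/ → [b] before /w/; /q/ → [ɢ] before /ʎ/. In each pair only voicing changes, matching the following consonant, while place and manner stay constant.
The rule targets /c/ (voiceless palatal stop), which sits before the trigger /j/ (voiced).
A voiced palatal stop is [ɟ], so the surface segment is [ɟ].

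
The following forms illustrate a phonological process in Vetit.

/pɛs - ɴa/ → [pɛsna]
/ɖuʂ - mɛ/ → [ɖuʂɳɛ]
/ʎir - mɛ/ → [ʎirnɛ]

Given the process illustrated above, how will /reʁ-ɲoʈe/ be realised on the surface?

The data show progressive place assimilation: /ɴ/ → [n] after /s/; /m/ → [ɳ] after /ʂ/; /m/ → [n] after /r/. In each pair only place changes, matching the preceding consonant, while manner and voice stay constant.
/ɲ/ is a voiced palatal nasal. The preceding trigger /ʁ/ is uvular, so /ɲ/ must become uvular as well.
The voiced uvular nasal is [ɴ], so /ɲ/ → [ɴ].

[reʁɴoʈe]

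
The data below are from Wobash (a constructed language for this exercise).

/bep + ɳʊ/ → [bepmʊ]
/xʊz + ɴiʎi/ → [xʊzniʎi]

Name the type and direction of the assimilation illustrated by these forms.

progressive place assimilation

The segment that alternates is /ɳ/, which surfaces as [m] when adjacent to /p/.
/ɳ/ is retroflex while /p/ is bilabial; the output [m] is bilabial, matching the trigger — so the feature that spreads is place.
Manner and voice are unchanged, so the assimilation is partial, not total.
The same holds elsewhere in the data: /ɴ/ → [n] after /z/ (uvular → alveolar, matching alveolar) — only place changes, and always toward the preceding segment.
Since the segment that changes follows the conditioning segment, the assimilation is progressive.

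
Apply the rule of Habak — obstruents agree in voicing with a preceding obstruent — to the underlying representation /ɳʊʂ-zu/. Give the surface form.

/z/ is a voiced alveolar fricative. The preceding trigger /ʂ/ is voiceless, so /z/ must become voiceless as well.
Changing only its voicing to voiceless gives [s] — the voiceless alveolar fricative.

[ɳʊʂsu]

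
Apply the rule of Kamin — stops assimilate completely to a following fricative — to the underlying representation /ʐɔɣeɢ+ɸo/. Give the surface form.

[ʐɔɣeɸɸo]

/ɢ/ is the segment targeted by the rule; it sits immediately before /ɸ/, so it assimilates completely and surfaces as [ɸ].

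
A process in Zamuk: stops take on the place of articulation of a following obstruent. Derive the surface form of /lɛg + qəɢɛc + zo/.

[lɛɢqəɢɛtzo]

The rule targets /g/ (voiced velar stop), which sits before the trigger /q/ (uvular).
Changing only its place to uvular gives [ɢ] — the voiced uvular stop.
At the second juncture, /c/ likewise becomes [t] adjacent to /z/.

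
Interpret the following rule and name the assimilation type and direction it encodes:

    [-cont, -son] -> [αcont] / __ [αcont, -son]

The shared variable α links the value of [cont] on the target to that of the neighbouring obstruent. [cont] distinguishes stops from fricatives — a manner-of-articulation feature — so this is manner assimilation.
The conditioning segment sits to the right of the focus bar, meaning the trigger follows the segment that changes — regressive assimilation.

regressive manner assimilation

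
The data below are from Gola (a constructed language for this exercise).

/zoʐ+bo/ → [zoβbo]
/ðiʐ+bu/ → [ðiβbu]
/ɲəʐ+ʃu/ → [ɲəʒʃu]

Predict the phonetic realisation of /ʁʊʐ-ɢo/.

[ʁʊʁɢo]

The data show regressive place assimilation: /ʐ/ → [β] before /b/; /ʐ/ → [ʒ] before /ʃ/. In each pair only place changes, matching the following consonant, while manner and voice stay constant.
The rule targets /ʐ/ (voiced retroflex fricative), which sits before the trigger /ɢ/ (uvular).
The voiced uvular fricative is [ʁ], so /ʐ/ → [ʁ].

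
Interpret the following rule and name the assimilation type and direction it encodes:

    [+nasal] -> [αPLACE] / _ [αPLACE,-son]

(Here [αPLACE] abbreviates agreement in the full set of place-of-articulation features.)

The rule copies the place features (abbreviated [PLACE]) from the environment onto the target, so the assimilating feature is place.
Since the environment is written after the underscore, the trigger follows the target; the direction is regressive.

regressive place assimilation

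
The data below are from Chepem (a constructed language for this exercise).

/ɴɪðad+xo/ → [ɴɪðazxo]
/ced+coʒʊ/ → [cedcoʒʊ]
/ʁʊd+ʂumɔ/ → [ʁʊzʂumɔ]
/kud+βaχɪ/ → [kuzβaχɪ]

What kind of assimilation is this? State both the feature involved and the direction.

The segment that alternates is /d/, which surfaces as [z] when adjacent to /x/.
/d/ is a stop while /x/ is a fricative; the output [z] is a fricative, matching the trigger — so the feature that spreads is manner.
Place and voice are unchanged, so the assimilation is partial, not total.
Checking the remaining alternations: /d/ → [z] before /ʂ/ (stop → fricative, matching a fricative); /d/ → [z] before /β/ (stop → fricative, matching a fricative) — only manner changes, and always toward the following segment.
No alternation appears in [cedcoʒʊ]: there the adjacent consonants already agree in manner (/d/ and /c/ are both stops), so this form is consistent with the same rule.
Since the segment that changes precedes the conditioning segment, the assimilation is regressive.

regressive manner assimilation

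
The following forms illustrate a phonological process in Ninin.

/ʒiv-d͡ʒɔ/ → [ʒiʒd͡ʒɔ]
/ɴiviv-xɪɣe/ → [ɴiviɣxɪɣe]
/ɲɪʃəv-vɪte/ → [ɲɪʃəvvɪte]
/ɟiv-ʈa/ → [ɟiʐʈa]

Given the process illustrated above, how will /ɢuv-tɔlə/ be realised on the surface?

The data show regressive place assimilation: /v/ → [ʒ] before /d͡ʒ/; /v/ → [ɣ] before /x/; /v/ → [ʐ] before /ʈ/. In each pair only place changes, matching the following consonant, while manner and voice stay constant.
No alternation appears in [ɲɪʃəvvɪte]: there the adjacent consonants already agree in place (/v/ and /v/ are both labiodental), so this form is consistent with the same rule.
/v/ is a voiced labiodental fricative. The following trigger /t/ is alveolar, so /v/ must become alveolar as well.
The voiced alveolar fricative is [z], so /v/ → [z].

[ɢuztɔlə]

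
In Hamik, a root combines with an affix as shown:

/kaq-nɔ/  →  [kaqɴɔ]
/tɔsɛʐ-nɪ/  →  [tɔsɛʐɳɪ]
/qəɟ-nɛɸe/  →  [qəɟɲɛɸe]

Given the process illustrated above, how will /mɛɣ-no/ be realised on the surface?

[mɛɣŋo]

The data show progressive place assimilation: /n/ → [ɴ] after /q/; /n/ → [ɳ] after /ʐ/; /n/ → [ɲ] after /ɟ/. In each pair only place changes, matching the preceding consonant, while manner and voice stay constant.
/n/ is a voiced alveolar nasal. The preceding trigger /ɣ/ is velar, so /n/ must become velar as well.
The voiced velar nasal is [ŋ], so /n/ → [ŋ].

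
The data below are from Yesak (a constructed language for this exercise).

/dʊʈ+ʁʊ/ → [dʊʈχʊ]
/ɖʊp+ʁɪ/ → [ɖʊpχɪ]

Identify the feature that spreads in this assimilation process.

voicing

The segment that alternates is /ʁ/, which surfaces as [χ] when adjacent to /ʈ/.
/ʁ/ is voiced while /ʈ/ is voiceless; the output [χ] is voiceless, matching the trigger — so the feature that spreads is voicing.
Checking the remaining alternation: /ʁ/ → [χ] after /p/ (voiced → voiceless, matching voiceless) — only voicing changes, and always toward the preceding segment.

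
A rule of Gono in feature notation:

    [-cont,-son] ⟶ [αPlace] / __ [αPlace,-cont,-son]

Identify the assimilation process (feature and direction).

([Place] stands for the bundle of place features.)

regressive place assimilation

The shared variable α links the value of the place features (abbreviated [Place]) on the target to the same value on the neighbouring segment, so place is the feature that assimilates.
Since the environment is written after the underscore, the trigger follows the target; the direction is regressive.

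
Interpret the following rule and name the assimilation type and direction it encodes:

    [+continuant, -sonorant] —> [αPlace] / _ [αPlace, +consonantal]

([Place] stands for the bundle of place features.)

The shared variable α links the value of the place features (abbreviated [Place]) on the target to the same value on the neighbouring segment, so place is the feature that assimilates.
Since the environment is written after the underscore, the trigger follows the target; the direction is regressive.

regressive place assimilation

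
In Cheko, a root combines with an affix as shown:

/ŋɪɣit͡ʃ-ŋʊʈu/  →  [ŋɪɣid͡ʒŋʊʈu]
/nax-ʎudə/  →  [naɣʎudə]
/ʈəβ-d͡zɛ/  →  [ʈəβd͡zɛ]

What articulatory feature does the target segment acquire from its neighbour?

voicing

Underlying /t͡ʃ/ is realised as [d͡ʒ] next to /ŋ/; /ŋ/ itself does not change.
/t͡ʃ/ is voiceless while /ŋ/ is voiced; the output [d͡ʒ] is voiced, matching the trigger — so the feature that spreads is voicing.
The other alternating form patterns the same way: /x/ → [ɣ] before /ʎ/ (voiceless → voiced, matching voiced) — only voicing changes, and always toward the following segment.
No alternation appears in [ʈəβd͡zɛ]: there the adjacent consonants already agree in voicing (/β/ and /d͡z/ are both voiced), so this form is consistent with the same rule.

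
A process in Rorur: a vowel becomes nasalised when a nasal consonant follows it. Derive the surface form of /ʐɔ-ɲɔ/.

[ʐɔ̃ɲɔ]

/ɔ/ sits next to the nasal /ɲ/ and is therefore nasalised to [ɔ̃].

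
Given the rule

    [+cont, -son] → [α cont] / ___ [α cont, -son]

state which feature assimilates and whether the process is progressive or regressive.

The shared variable α links the value of [cont] on the target to that of the neighbouring obstruent. [cont] distinguishes stops from fricatives — a manner-of-articulation feature — so this is manner assimilation.
The conditioning segment sits to the right of the focus bar, meaning the trigger follows the segment that changes — regressive assimilation.

regressive manner assimilation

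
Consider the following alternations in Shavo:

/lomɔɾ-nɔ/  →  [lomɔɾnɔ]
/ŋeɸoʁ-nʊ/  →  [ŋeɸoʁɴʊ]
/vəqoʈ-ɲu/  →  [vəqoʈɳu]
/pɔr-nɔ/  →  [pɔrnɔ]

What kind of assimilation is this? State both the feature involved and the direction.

Comparing underlying and surface forms, /n/ → [ɴ] is the alternation; the neighbouring /ʁ/ is constant.
The change alveolar → uvular matches the place of the preceding /ʁ/, identifying this as place assimilation.
Manner and voice are unchanged, so the assimilation is partial, not total.
The other alternating form patterns the same way: /ɲ/ → [ɳ] after /ʈ/ (palatal → retroflex, matching retroflex) — only place changes, and always toward the preceding segment.
No alternation appears in [lomɔɾnɔ], [pɔrnɔ]: there the adjacent consonants already agree in place (/n/ and /ɾ/ are both alveolar; /n/ and /r/ are both alveolar), so these forms are consistent with the same rule.
Since the segment that changes follows the conditioning segment, the assimilation is progressive.

progressive place assimilation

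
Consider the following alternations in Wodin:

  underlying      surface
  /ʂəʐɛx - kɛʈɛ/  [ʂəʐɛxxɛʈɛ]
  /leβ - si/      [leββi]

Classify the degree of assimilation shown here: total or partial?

Comparing underlying and surface forms, /s/ → [β] is the alternation; the neighbouring /β/ is constant.
The output [β] is identical to the trigger /β/ — every feature (place, manner, voicing) has been copied — so this is total assimilation.
The remaining alternation confirms this: /k/ → [x] after /x/ — in each case the output is a copy of the preceding consonant.

total assimilation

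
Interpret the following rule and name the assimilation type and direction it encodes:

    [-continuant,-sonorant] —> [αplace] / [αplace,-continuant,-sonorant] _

The rule copies the place features (abbreviated [place]) from the environment onto the target, so the assimilating feature is place.
Since the environment is written before the underscore, the trigger precedes the target; the direction is progressive.

progressive place assimilation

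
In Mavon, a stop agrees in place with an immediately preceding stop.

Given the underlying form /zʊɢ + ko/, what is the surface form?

/k/ is a voiceless velar stop. The preceding trigger /ɢ/ is uvular, so /k/ must become uvular as well.
The voiceless uvular stop is [q], so /k/ → [q].

[zʊɢqo]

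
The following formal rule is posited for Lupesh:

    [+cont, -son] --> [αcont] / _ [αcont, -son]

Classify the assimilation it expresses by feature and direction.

regressive manner assimilation

The shared variable α links the value of [cont] on the target to that of the neighbouring obstruent. [cont] distinguishes stops from fricatives — a manner-of-articulation feature — so this is manner assimilation.
Since the environment is written after the underscore, the trigger follows the target; the direction is regressive.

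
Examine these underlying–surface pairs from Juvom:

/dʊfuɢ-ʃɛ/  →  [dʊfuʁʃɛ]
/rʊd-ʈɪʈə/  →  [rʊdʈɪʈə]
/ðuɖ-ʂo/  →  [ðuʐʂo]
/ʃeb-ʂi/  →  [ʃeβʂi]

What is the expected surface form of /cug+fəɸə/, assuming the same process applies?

[cuɣfəɸə]

The data show regressive manner assimilation: /ɢ/ → [ʁ] before /ʃ/; /ɖ/ → [ʐ] before /ʂ/; /b/ → [β] before /ʂ/. In each pair only manner changes, matching the following consonant, while place and voice stay constant.
No alternation appears in [rʊdʈɪʈə]: there the adjacent consonants already agree in manner (/d/ and /ʈ/ are both stops), so this form is consistent with the same rule.
/g/ is a voiced velar stop. The following trigger /f/ is a fricative, so /g/ must become a fricative as well.
Changing only its manner to fricative gives [ɣ] — the voiced velar fricative.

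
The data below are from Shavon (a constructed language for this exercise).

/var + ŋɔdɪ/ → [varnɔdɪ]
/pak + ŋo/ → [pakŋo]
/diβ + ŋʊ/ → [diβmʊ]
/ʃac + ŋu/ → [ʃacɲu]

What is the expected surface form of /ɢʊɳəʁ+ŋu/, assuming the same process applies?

[ɢʊɳəʁɴu]

The data show progressive place assimilation: /ŋ/ → [n] after /r/; /ŋ/ → [m] after /β/; /ŋ/ → [ɲ] after /c/. In each pair only place changes, matching the preceding consonant, while manner and voice stay constant.
Nothing changes in [pakŋo]: there the adjacent consonants already agree in place (/ŋ/ and /k/ are both velar), so this form is consistent with the same rule.
/ŋ/ is a voiced velar nasal. The preceding trigger /ʁ/ is uvular, so /ŋ/ must become uvular as well.
Changing only its place to uvular gives [ɴ] — the voiced uvular nasal.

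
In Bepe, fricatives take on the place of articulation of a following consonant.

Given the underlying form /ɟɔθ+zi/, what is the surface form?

/θ/ is a voiceless dental fricative. The following trigger /z/ is alveolar, so /θ/ must become alveolar as well.
A voiceless alveolar fricative is [s], so the surface segment is [s].

[ɟɔszi]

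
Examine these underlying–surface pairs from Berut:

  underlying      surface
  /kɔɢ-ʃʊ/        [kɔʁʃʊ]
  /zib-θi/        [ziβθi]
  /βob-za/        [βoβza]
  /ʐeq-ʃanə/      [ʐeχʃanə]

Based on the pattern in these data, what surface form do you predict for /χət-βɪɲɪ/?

[χəsβɪɲɪ]

The data show regressive manner assimilation: /ɢ/ → [ʁ] before /ʃ/; /b/ → [β] before /θ/; /b/ → [β] before /z/; /q/ → [χ] before /ʃ/. In each pair only manner changes, matching the following consonant, while place and voice stay constant.
The rule targets /t/ (voiceless alveolar stop), which sits before the trigger /β/ (fricative).
A voiceless alveolar fricative is [s], so the surface segment is [s].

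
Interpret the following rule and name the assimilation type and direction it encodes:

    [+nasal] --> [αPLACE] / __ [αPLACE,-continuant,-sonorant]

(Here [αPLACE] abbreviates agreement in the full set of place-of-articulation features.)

regressive place assimilation

The rule copies the place features (abbreviated [PLACE]) from the environment onto the target, so the assimilating feature is place.
The conditioning segment sits to the right of the focus bar, meaning the trigger follows the segment that changes — regressive assimilation.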